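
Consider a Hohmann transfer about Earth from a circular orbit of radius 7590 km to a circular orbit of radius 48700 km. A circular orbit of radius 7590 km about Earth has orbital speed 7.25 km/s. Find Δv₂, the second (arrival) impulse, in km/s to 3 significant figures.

From the circular-orbit relation v² = μ/r at r = 7590 km: μ = v²r = (7.25)² × 7590 = 3.98949×10^5 km³/s².
Transfer-ellipse semi-major axis a_t = (r₁ + r₂)/2 = (7590 + 48700)/2 = 28145 km.
On the circular orbit at r = 48700 km, v_c = √(μ/r) = 2.862 km/s.
Vis-viva on the transfer ellipse at r = 48700 km gives v_t = √[μ(2/r − 1/a_t)] = 1.486 km/s.
Δv₂ = |v_t − v_c| = |1.486 − 2.862| = 1.376 km/s.

Δv₂ = 1.38 km/s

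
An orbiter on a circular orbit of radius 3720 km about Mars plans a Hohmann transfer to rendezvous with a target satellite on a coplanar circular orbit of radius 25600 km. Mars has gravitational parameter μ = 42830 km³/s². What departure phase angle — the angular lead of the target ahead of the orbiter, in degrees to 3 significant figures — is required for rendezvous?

φ = 102°

The Hohmann ellipse has a_t = (r₁ + r₂)/2 = 14660 km.
Transfer time t = π√(a_t³/μ) = 26945 s.
The target's mean motion on its circular orbit is ω₂ = √(μ/r₂³) = 5.0526×10^-5 rad/s.
Angle swept by the target during transfer: ω₂·t = 1.3614 rad = 78.00°.
The orbiter traverses 180° on the transfer ellipse, so the target must lead by 180° − 78.00° = 102°.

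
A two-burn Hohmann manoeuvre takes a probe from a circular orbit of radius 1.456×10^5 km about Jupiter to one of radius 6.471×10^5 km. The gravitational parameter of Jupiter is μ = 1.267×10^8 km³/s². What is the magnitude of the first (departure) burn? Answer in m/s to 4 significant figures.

Semi-major axis of the transfer orbit: a_t = (1.456×10^5 + 6.471×10^5)/2 = 3.9635×10^5 km.
Circular speed at r = 1.456×10^5 km: v_c = √(μ/r) = 29.499 km/s.
Vis-viva on the transfer ellipse at r = 1.456×10^5 km gives v_t = √[μ(2/r − 1/a_t)] = 37.692 km/s.
Δv₁ = |v_t − v_c| = |37.692 − 29.499| = 8.193 km/s.

Δv₁ = 8193 m/s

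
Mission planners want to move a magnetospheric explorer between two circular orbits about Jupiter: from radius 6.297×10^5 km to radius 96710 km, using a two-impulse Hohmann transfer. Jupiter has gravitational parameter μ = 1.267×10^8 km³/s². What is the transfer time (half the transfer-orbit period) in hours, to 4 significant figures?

Semi-major axis of the transfer orbit: a_t = (6.297×10^5 + 96710)/2 = 3.63205×10^5 km.
By Kepler's third law the transfer-orbit period is T = 2π√(a_t³/μ), so t = T/2 = 61090 s.
Converting: 61090 s ÷ 3600 s/hour = 16.97 hours.

t = 16.97 hours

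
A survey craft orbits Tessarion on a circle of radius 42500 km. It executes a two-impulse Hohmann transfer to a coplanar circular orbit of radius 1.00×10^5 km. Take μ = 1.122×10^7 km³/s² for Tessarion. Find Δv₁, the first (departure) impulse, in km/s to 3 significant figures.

Δv₁ = 3.00 km/s

The Hohmann ellipse has a_t = (r₁ + r₂)/2 = 71250 km.
Circular speed at r = 42500 km: v_c = √(μ/r) = 16.248 km/s.
Vis-viva on the transfer ellipse at r = 42500 km gives v_t = √[μ(2/r − 1/a_t)] = 19.249 km/s.
Δv₁ = |v_t − v_c| = |19.249 − 16.248| = 3.001 km/s.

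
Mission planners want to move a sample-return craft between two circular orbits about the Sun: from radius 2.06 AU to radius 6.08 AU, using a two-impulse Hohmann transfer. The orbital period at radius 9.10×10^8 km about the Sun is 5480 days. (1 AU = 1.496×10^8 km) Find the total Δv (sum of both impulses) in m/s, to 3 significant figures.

Δv = 8100 m/s

From Kepler's third law T² = 4π²r³/μ at r = 9.10×10^8 km, T = 5480 days = 5480 × 86400 s = 4.73472×10^8 s: μ = 4π²r³/T² = 1.32707×10^11 km³/s².
In km: r₁ = 2.06 × 1.496×10^8 = 3.08176×10^8 km; r₂ = 6.08 × 1.496×10^8 = 9.09568×10^8 km.
The Hohmann ellipse has a_t = (r₁ + r₂)/2 = 6.08872×10^8 km.
Circular speed at r₁: v₁ = √(μ/r₁) = √(1.32707×10^11/3.08176×10^8) = 20.7514 km/s.
Transfer-orbit speed at r₁ (vis-viva equation): v_p = √[μ(2/r₁ − 1/a_t)] = 25.3631 km/s.
First burn Δv₁ = |v_p − v₁| = 4.6117 km/s.
At r₂, v₂ = √(μ/r₂) = 12.07897 km/s.
Transfer-orbit speed at r₂: v_a = √[μ(2/r₂ − 1/a_t)] = 8.593429 km/s.
Second burn Δv₂ = |v₂ − v_a| = 3.4855 km/s.
Δv = Δv₁ + Δv₂ = 4.6117 + 3.4855 = 8.097 km/s.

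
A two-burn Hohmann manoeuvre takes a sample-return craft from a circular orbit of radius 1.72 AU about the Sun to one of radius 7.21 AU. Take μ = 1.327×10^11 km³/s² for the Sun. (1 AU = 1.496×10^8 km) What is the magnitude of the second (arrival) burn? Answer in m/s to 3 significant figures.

In km: r₁ = 1.72 × 1.496×10^8 = 2.57312×10^8 km; r₂ = 7.21 × 1.496×10^8 = 1.078616×10^9 km.
Transfer-ellipse semi-major axis a_t = (r₁ + r₂)/2 = (2.57312×10^8 + 1.078616×10^9)/2 = 6.67964×10^8 km.
Circular speed at r = 1.078616×10^9 km: v_c = √(μ/r) = 11.092 km/s.
Vis-viva on the transfer ellipse at r = 1.078616×10^9 km gives v_t = √[μ(2/r − 1/a_t)] = 6.8842 km/s.
Δv₂ = |v_t − v_c| = |6.8842 − 11.092| = 4.208 km/s.

Δv₂ = 4210 m/s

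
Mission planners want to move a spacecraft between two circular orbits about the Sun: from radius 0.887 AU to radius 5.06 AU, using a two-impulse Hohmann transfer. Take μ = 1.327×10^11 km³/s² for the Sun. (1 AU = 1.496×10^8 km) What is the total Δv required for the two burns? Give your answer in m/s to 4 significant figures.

In km: r₁ = 0.887 × 1.496×10^8 = 1.326952×10^8 km; r₂ = 5.06 × 1.496×10^8 = 7.56976×10^8 km.
Semi-major axis of the transfer orbit: a_t = (1.326952×10^8 + 7.56976×10^8)/2 = 4.448356×10^8 km.
At r₁ the circular-orbit speed is v₁ = √(μ/r₁) = 31.623 km/s.
Transfer-orbit speed at r₁ (vis-viva equation): v_p = √[μ(2/r₁ − 1/a_t)] = 41.252 km/s.
First burn Δv₁ = |v_p − v₁| = 9.629 km/s.
Circular speed at r₂: v₂ = √(μ/r₂) = 13.24 km/s.
Transfer-orbit speed at r₂: v_a = √[μ(2/r₂ − 1/a_t)] = 7.231 km/s.
Second burn Δv₂ = |v₂ − v_a| = 6.009 km/s.
Δv = Δv₁ + Δv₂ = 9.629 + 6.009 = 15.64 km/s.

Δv = 15640 m/s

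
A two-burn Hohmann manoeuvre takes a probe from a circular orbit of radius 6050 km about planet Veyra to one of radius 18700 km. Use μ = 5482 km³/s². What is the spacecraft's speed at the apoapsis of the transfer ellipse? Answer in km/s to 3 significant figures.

v = 0.379 km/s

Transfer-ellipse semi-major axis a_t = (r₁ + r₂)/2 = (6050 + 18700)/2 = 12375 km.
At apoapsis, r = 18700 km.
Vis-viva: v = √[μ(2/r − 1/a_t)] = √[5482 × (2/18700 − 1/12375)] = 0.3786 km/s.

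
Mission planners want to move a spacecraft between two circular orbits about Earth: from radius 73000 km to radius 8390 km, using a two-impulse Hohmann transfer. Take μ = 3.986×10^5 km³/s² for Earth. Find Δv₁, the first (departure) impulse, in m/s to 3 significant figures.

The Hohmann ellipse has a_t = (r₁ + r₂)/2 = 40695 km.
Circular speed at r = 73000 km: v_c = √(μ/r) = 2.337 km/s.
Transfer-orbit speed at the same r (vis-viva, a = a_t): v_t = √[μ(2/r − 1/a_t)] = 1.061 km/s.
Δv₁ = |v_t − v_c| = |1.061 − 2.337| = 1.276 km/s.

Δv₁ = 1280 m/s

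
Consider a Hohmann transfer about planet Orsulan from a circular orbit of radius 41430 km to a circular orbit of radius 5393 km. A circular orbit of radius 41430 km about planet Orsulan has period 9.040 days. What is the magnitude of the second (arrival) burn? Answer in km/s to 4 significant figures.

Δv₂ = 0.3051 km/s

From Kepler's third law T² = 4π²r³/μ at r = 41430 km, T = 9.040 days = 9.040 × 86400 s = 7.81056×10^5 s: μ = 4π²r³/T² = 4601.93 km³/s².
The Hohmann ellipse has a_t = (r₁ + r₂)/2 = 23411.5 km.
Circular speed at r = 5393 km: v_c = √(μ/r) = 0.923751 km/s.
Vis-viva on the transfer ellipse at r = 5393 km gives v_t = √[μ(2/r − 1/a_t)] = 1.22885 km/s.
Δv₂ = |v_t − v_c| = |1.22885 − 0.923751| = 0.3051 km/s.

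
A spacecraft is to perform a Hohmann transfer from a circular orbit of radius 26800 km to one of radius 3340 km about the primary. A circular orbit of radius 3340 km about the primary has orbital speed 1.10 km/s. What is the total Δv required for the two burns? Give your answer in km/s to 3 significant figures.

From the circular-orbit relation v² = μ/r at r = 3340 km: μ = v²r = (1.10)² × 3340 = 4041.40 km³/s².
Semi-major axis of the transfer orbit: a_t = (26800 + 3340)/2 = 15070 km.
Circular speed at r₁: v₁ = √(μ/r₁) = √(4041.40/26800) = 0.3883 km/s.
Transfer-orbit speed at r₁ (vis-viva): v_a = √[μ(2/r₁ − 1/a_t)] = 0.1828 km/s.
First burn Δv₁ = |v_a − v₁| = 0.2055 km/s.
At r₂, v₂ = √(μ/r₂) = 1.1000 km/s.
Transfer-orbit speed at r₂: v_p = √[μ(2/r₂ − 1/a_t)] = 1.4669 km/s.
Second burn Δv₂ = |v₂ − v_p| = 0.3669 km/s.
Δv = Δv₁ + Δv₂ = 0.2055 + 0.3669 = 0.5724 km/s.

Δv = 0.572 km/s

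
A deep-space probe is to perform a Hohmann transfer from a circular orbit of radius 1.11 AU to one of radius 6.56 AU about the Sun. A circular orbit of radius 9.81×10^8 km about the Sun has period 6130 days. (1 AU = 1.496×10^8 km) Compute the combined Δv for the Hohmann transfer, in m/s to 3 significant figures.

From Kepler's third law T² = 4π²r³/μ at r = 9.81×10^8 km, T = 6130 days = 6130 × 86400 s = 5.29632×10^8 s: μ = 4π²r³/T² = 1.32867×10^11 km³/s².
In km: r₁ = 1.11 × 1.496×10^8 = 1.66056×10^8 km; r₂ = 6.56 × 1.496×10^8 = 9.81376×10^8 km.
Semi-major axis of the transfer orbit: a_t = (1.66056×10^8 + 9.81376×10^8)/2 = 5.73716×10^8 km.
At r₁ the circular-orbit speed is v₁ = √(μ/r₁) = 28.287 km/s.
On the transfer ellipse at r₁, vis-viva equation gives v_p = √[μ(2/r₁ − 1/a_t)] = 36.996 km/s.
First burn Δv₁ = |v_p − v₁| = 8.7090 km/s.
At r₂, v₂ = √(μ/r₂) = 11.63567 km/s.
Transfer-orbit speed at r₂: v_a = √[μ(2/r₂ − 1/a_t)] = 6.259941 km/s.
Second burn Δv₂ = |v₂ − v_a| = 5.3757 km/s.
Total Δv = Δv₁ + Δv₂ = 14.08 km/s.

Δv = 14100 m/s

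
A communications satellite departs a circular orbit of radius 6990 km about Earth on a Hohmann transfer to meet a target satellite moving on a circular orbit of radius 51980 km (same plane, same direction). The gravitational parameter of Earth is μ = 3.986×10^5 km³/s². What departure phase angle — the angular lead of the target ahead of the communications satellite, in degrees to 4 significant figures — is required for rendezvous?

Transfer-ellipse semi-major axis a_t = (r₁ + r₂)/2 = (6990 + 51980)/2 = 29485 km.
The half-period of the transfer ellipse is t = π√(a_t³/μ) = 25193 s.
The target's mean motion on its circular orbit is ω₂ = √(μ/r₂³) = 5.3274×10^-5 rad/s.
Angle swept by the target during transfer: ω₂·t = 1.3421 rad = 76.90°.
The communications satellite traverses 180° on the transfer ellipse, so the target must lead by 180° − 76.90° = 103.1°.

φ = 103.1°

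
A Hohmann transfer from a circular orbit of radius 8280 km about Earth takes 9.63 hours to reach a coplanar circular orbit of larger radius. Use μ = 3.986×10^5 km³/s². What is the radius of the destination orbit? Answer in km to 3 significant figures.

Transfer time t = 9.63 hours = 34668 s, and t = π√(a_t³/μ).
So a_t = (μ t²/π²)^(1/3) = (3.986×10^5 × (34668)² / π²)^(1/3) = 36478 km.
Since a_t = (r₁ + r₂)/2, r₂ = 2a_t − r₁ = 2×36478 − 8280 = 64676 km.

r₂ = 64700 km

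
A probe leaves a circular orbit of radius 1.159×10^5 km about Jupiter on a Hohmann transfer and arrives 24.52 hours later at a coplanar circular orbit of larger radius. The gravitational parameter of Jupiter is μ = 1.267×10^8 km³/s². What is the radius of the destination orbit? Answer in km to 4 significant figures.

r₂ = 8.125×10^5 km

Transfer time t = 24.52 hours = 88272 s, and t = π√(a_t³/μ).
So a_t = (μ t²/π²)^(1/3) = (1.267×10^8 × (88272)² / π²)^(1/3) = 4.6420×10^5 km.
Since a_t = (r₁ + r₂)/2, r₂ = 2a_t − r₁ = 2×4.6420×10^5 − 1.159×10^5 = 8.125×10^5 km.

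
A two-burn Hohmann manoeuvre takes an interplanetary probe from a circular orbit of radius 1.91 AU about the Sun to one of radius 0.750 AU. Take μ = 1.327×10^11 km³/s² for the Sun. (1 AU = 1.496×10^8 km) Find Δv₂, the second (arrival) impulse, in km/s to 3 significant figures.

In km: r₁ = 1.91 × 1.496×10^8 = 2.85736×10^8 km; r₂ = 0.750 × 1.496×10^8 = 1.122×10^8 km.
Semi-major axis of the transfer orbit: a_t = (2.85736×10^8 + 1.122×10^8)/2 = 1.98968×10^8 km.
Circular speed at r = 1.122×10^8 km: v_c = √(μ/r) = 34.391 km/s.
Transfer-orbit speed at the same r (vis-viva, a = a_t): v_t = √[μ(2/r − 1/a_t)] = 41.213 km/s.
Δv₂ = |v_t − v_c| = |41.213 − 34.391| = 6.822 km/s.

Δv₂ = 6.82 km/s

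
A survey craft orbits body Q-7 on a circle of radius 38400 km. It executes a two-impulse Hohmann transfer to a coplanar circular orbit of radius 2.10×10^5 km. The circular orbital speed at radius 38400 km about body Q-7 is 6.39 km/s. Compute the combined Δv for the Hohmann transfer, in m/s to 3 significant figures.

Δv = 3130 m/s

From the circular-orbit relation v² = μ/r at r = 38400 km: μ = v²r = (6.39)² × 38400 = 1.56795×10^6 km³/s².
Semi-major axis of the transfer orbit: a_t = (38400 + 2.100×10^5)/2 = 1.242×10^5 km.
Circular speed at r₁: v₁ = √(μ/r₁) = √(1.56795×10^6/38400) = 6.390 km/s.
Transfer-orbit speed at r₁ (vis-viva): v_p = √[μ(2/r₁ − 1/a_t)] = 8.309 km/s.
First burn Δv₁ = |v_p − v₁| = 1.919 km/s.
Circular speed at r₂: v₂ = √(μ/r₂) = 2.732 km/s.
Transfer-orbit speed at r₂: v_a = √[μ(2/r₂ − 1/a_t)] = 1.519 km/s.
Second burn Δv₂ = |v₂ − v_a| = 1.213 km/s.
Δv = Δv₁ + Δv₂ = 1.919 + 1.213 = 3.132 km/s.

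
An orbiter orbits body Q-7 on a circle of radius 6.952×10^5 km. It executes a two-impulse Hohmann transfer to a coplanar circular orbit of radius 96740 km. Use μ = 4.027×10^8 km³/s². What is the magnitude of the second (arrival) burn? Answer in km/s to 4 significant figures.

Δv₂ = 20.97 km/s

The Hohmann ellipse has a_t = (r₁ + r₂)/2 = 3.9597×10^5 km.
Circular speed at r = 96740 km: v_c = √(μ/r) = 64.52 km/s.
Transfer-orbit speed at the same r (vis-viva, a = a_t): v_t = √[μ(2/r − 1/a_t)] = 85.49 km/s.
Δv₂ = |v_t − v_c| = |85.49 − 64.52| = 20.97 km/s.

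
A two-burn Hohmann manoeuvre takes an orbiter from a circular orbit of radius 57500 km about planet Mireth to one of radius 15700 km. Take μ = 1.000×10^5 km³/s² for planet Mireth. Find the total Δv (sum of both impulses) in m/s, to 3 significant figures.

Transfer-ellipse semi-major axis a_t = (r₁ + r₂)/2 = (57500 + 15700)/2 = 36600 km.
At r₁ the circular-orbit speed is v₁ = √(μ/r₁) = 1.31876 km/s.
On the transfer ellipse at r₁, vis-viva equation gives v_a = √[μ(2/r₁ − 1/a_t)] = 0.863725 km/s.
First burn Δv₁ = |v_a − v₁| = 0.4550 km/s.
Circular speed at r₂: v₂ = √(μ/r₂) = 2.523772 km/s.
Transfer-orbit speed at r₂: v_p = √[μ(2/r₂ − 1/a_t)] = 3.163323 km/s.
Second burn Δv₂ = |v₂ − v_p| = 0.6396 km/s.
Δv = Δv₁ + Δv₂ = 0.4550 + 0.6396 = 1.095 km/s.

Δv = 1090 m/s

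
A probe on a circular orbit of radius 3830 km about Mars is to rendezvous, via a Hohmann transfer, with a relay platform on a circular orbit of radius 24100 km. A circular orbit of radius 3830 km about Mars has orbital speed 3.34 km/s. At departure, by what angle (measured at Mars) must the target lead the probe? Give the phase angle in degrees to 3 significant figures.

φ = 101°

From the circular-orbit relation v² = μ/r at r = 3830 km: μ = v²r = (3.34)² × 3830 = 42725.9 km³/s².
Semi-major axis of the transfer orbit: a_t = (3830 + 24100)/2 = 13965 km.
The half-period of the transfer ellipse is t = π√(a_t³/μ) = 25082.2 s.
The target's mean motion on its circular orbit is ω₂ = √(μ/r₂³) = 5.52485×10^-5 rad/s.
Angle swept by the target during transfer: ω₂·t = 1.3858 rad = 79.40°.
The probe traverses 180° on the transfer ellipse, so the target must lead by 180° − 79.40° = 101°.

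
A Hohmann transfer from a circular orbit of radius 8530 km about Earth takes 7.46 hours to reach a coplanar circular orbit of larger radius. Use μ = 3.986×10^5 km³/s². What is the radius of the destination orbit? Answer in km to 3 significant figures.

r₂ = 53000 km

Transfer time t = 7.46 hours = 26856 s, and t = π√(a_t³/μ).
So a_t = (μ t²/π²)^(1/3) = (3.986×10^5 × (26856)² / π²)^(1/3) = 30769 km.
Since a_t = (r₁ + r₂)/2, r₂ = 2a_t − r₁ = 2×30769 − 8530 = 53008 km.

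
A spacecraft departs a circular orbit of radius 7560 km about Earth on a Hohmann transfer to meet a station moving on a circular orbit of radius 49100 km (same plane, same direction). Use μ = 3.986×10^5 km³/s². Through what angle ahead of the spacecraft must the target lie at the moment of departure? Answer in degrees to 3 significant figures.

Semi-major axis of the transfer orbit: a_t = (7560 + 49100)/2 = 28330 km.
The half-period of the transfer ellipse is t = π√(a_t³/μ) = 23727 s.
Target angular speed ω₂ = √(μ/r₂³) = 5.8029×10^-5 rad/s.
Angle swept by the target during transfer: ω₂·t = 1.3769 rad = 78.89°.
Arrival is 180° from departure on the ellipse, so φ = 180° − 78.89° = 101°.

φ = 101°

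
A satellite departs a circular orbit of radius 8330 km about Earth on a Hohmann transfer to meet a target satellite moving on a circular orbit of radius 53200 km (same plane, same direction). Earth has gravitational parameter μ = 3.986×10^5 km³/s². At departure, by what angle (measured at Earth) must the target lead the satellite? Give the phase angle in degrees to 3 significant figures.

φ = 101°

The Hohmann ellipse has a_t = (r₁ + r₂)/2 = 30765 km.
Transfer time t = π√(a_t³/μ) = 26851.4 s.
The target's mean motion on its circular orbit is ω₂ = √(μ/r₂³) = 5.14519×10^-5 rad/s.
Angle swept by the target during transfer: ω₂·t = 1.3816 rad = 79.16°.
The satellite traverses 180° on the transfer ellipse, so the target must lead by 180° − 79.16° = 101°.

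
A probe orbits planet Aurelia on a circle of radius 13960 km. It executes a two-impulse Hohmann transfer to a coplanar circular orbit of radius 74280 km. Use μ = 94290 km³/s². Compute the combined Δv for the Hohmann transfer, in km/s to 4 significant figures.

Semi-major axis of the transfer orbit: a_t = (13960 + 74280)/2 = 44120 km.
Circular speed at r₁: v₁ = √(μ/r₁) = √(94290/13960) = 2.5989 km/s.
On the transfer ellipse at r₁, v² = μ(2/r − 1/a) gives v_p = √[μ(2/r₁ − 1/a_t)] = 3.3722 km/s.
First burn Δv₁ = |v_p − v₁| = 0.7733 km/s.
Circular speed at r₂: v₂ = √(μ/r₂) = 1.1267 km/s.
Transfer-orbit speed at r₂: v_a = √[μ(2/r₂ − 1/a_t)] = 0.63376 km/s.
Second burn Δv₂ = |v₂ − v_a| = 0.4929 km/s.
Δv = Δv₁ + Δv₂ = 0.7733 + 0.4929 = 1.266 km/s.

Δv = 1.266 km/s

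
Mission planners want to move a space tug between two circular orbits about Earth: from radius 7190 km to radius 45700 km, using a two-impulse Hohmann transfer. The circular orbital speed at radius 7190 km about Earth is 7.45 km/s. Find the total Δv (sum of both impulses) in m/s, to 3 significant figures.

Δv = 3760 m/s

From the circular-orbit relation v² = μ/r at r = 7190 km: μ = v²r = (7.45)² × 7190 = 3.99063×10^5 km³/s².
The Hohmann ellipse has a_t = (r₁ + r₂)/2 = 26445 km.
Circular speed at r₁: v₁ = √(μ/r₁) = √(3.99063×10^5/7190) = 7.450 km/s.
On the transfer ellipse at r₁, vis-viva gives v_p = √[μ(2/r₁ − 1/a_t)] = 9.794 km/s.
First burn Δv₁ = |v_p − v₁| = 2.344 km/s.
Circular speed at r₂: v₂ = √(μ/r₂) = 2.955 km/s.
Transfer-orbit speed at r₂: v_a = √[μ(2/r₂ − 1/a_t)] = 1.541 km/s.
Second burn Δv₂ = |v₂ − v_a| = 1.414 km/s.
Δv = Δv₁ + Δv₂ = 2.344 + 1.414 = 3.758 km/s.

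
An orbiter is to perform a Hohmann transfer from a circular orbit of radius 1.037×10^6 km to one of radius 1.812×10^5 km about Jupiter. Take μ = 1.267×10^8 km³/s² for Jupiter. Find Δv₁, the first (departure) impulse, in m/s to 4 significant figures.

Transfer-ellipse semi-major axis a_t = (r₁ + r₂)/2 = (1.037×10^6 + 1.812×10^5)/2 = 6.091×10^5 km.
Circular speed at r = 1.037×10^6 km: v_c = √(μ/r) = 11.0535 km/s.
Transfer-orbit speed at the same r (vis-viva, a = a_t): v_t = √[μ(2/r − 1/a_t)] = 6.02884 km/s.
Δv₁ = |v_t − v_c| = |6.02884 − 11.0535| = 5.025 km/s.

Δv₁ = 5025 m/s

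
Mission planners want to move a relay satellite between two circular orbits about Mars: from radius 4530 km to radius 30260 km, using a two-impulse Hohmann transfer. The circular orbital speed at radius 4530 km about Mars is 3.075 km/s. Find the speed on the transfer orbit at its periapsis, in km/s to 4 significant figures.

v = 4.056 km/s

From the circular-orbit relation v² = μ/r at r = 4530 km: μ = v²r = (3.075)² × 4530 = 42834.0 km³/s².
The Hohmann ellipse has a_t = (r₁ + r₂)/2 = 17395 km.
The periapsis of the transfer ellipse is at r = 4530 km.
From the vis-viva equation, v = √[μ(2/r − 1/a_t)] = 4.056 km/s.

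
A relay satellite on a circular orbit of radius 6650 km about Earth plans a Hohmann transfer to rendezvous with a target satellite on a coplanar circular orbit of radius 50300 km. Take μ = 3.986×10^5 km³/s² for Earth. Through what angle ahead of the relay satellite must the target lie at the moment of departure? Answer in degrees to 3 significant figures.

The Hohmann ellipse has a_t = (r₁ + r₂)/2 = 28475 km.
The half-period of the transfer ellipse is t = π√(a_t³/μ) = 23910 s.
Target angular speed ω₂ = √(μ/r₂³) = 5.5965×10^-5 rad/s.
Angle swept by the target during transfer: ω₂·t = 1.3381 rad = 76.67°.
The relay satellite traverses 180° on the transfer ellipse, so the target must lead by 180° − 76.67° = 103°.

φ = 103°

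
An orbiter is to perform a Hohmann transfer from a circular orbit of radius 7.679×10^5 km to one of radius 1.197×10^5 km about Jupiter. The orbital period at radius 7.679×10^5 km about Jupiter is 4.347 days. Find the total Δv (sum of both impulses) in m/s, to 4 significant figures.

From Kepler's third law T² = 4π²r³/μ at r = 7.679×10^5 km, T = 4.347 days = 4.347 × 86400 s = 3.755808×10^5 s: μ = 4π²r³/T² = 1.26726×10^8 km³/s².
Transfer-ellipse semi-major axis a_t = (r₁ + r₂)/2 = (7.679×10^5 + 1.197×10^5)/2 = 4.438×10^5 km.
At r₁ the circular-orbit speed is v₁ = √(μ/r₁) = 12.8464 km/s.
On the transfer ellipse at r₁, v² = μ(2/r − 1/a) gives v_a = √[μ(2/r₁ − 1/a_t)] = 6.67167 km/s.
First burn Δv₁ = |v_a − v₁| = 6.1747 km/s.
At r₂, v₂ = √(μ/r₂) = 32.538 km/s.
Transfer-orbit speed at r₂: v_p = √[μ(2/r₂ − 1/a_t)] = 42.800 km/s.
Second burn Δv₂ = |v₂ − v_p| = 10.262 km/s.
Δv = Δv₁ + Δv₂ = 6.1747 + 10.262 = 16.44 km/s.

Δv = 16440 m/s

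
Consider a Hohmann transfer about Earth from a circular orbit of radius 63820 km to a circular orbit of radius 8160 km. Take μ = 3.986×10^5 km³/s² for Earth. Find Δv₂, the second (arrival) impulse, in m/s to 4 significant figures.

Δv₂ = 2318 m/s

Transfer-ellipse semi-major axis a_t = (r₁ + r₂)/2 = (63820 + 8160)/2 = 35990 km.
On the circular orbit at r = 8160 km, v_c = √(μ/r) = 6.989 km/s.
Transfer-orbit speed at the same r (vis-viva, a = a_t): v_t = √[μ(2/r − 1/a_t)] = 9.307 km/s.
Δv₂ = |v_t − v_c| = |9.307 − 6.989| = 2.318 km/s.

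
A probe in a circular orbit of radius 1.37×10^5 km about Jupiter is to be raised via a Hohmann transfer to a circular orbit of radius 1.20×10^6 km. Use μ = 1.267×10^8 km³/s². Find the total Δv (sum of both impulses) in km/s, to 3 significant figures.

Δv = 16.0 km/s

The Hohmann ellipse has a_t = (r₁ + r₂)/2 = 6.685×10^5 km.
Circular speed at r₁: v₁ = √(μ/r₁) = √(1.267×10^8/1.370×10^5) = 30.4108 km/s.
Transfer-orbit speed at r₁ (v² = μ(2/r − 1/a)): v_p = √[μ(2/r₁ − 1/a_t)] = 40.7444 km/s.
First burn Δv₁ = |v_p − v₁| = 10.334 km/s.
Circular speed at r₂: v₂ = √(μ/r₂) = 10.27538 km/s.
Transfer-orbit speed at r₂: v_a = √[μ(2/r₂ − 1/a_t)] = 4.651652 km/s.
Second burn Δv₂ = |v₂ − v_a| = 5.6237 km/s.
Total Δv = Δv₁ + Δv₂ = 15.96 km/s.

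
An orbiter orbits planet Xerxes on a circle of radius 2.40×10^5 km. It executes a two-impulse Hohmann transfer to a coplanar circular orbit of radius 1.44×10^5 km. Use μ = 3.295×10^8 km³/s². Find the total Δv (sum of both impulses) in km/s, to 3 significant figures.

Semi-major axis of the transfer orbit: a_t = (2.400×10^5 + 1.440×10^5)/2 = 1.920×10^5 km.
Circular speed at r₁: v₁ = √(μ/r₁) = √(3.295×10^8/2.400×10^5) = 37.053 km/s.
On the transfer ellipse at r₁, vis-viva equation gives v_a = √[μ(2/r₁ − 1/a_t)] = 32.089 km/s.
First burn Δv₁ = |v_a − v₁| = 4.964 km/s.
At r₂, v₂ = √(μ/r₂) = 47.835 km/s.
Transfer-orbit speed at r₂: v_p = √[μ(2/r₂ − 1/a_t)] = 53.481 km/s.
Second burn Δv₂ = |v₂ − v_p| = 5.646 km/s.
Total Δv = Δv₁ + Δv₂ = 10.61 km/s.

Δv = 10.6 km/s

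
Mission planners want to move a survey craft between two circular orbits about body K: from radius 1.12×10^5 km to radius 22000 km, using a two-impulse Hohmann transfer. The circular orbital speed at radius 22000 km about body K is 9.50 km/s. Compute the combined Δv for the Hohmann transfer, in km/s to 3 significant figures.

Δv = 4.58 km/s

From the circular-orbit relation v² = μ/r at r = 22000 km: μ = v²r = (9.50)² × 22000 = 1.98550×10^6 km³/s².
Semi-major axis of the transfer orbit: a_t = (1.120×10^5 + 22000)/2 = 67000 km.
Circular speed at r₁: v₁ = √(μ/r₁) = √(1.98550×10^6/1.120×10^5) = 4.2104 km/s.
On the transfer ellipse at r₁, vis-viva equation gives v_a = √[μ(2/r₁ − 1/a_t)] = 2.4127 km/s.
First burn Δv₁ = |v_a − v₁| = 1.7977 km/s.
At r₂, v₂ = √(μ/r₂) = 9.50000 km/s.
Transfer-orbit speed at r₂: v_p = √[μ(2/r₂ − 1/a_t)] = 12.2827 km/s.
Second burn Δv₂ = |v₂ − v_p| = 2.7827 km/s.
Δv = Δv₁ + Δv₂ = 1.7977 + 2.7827 = 4.580 km/s.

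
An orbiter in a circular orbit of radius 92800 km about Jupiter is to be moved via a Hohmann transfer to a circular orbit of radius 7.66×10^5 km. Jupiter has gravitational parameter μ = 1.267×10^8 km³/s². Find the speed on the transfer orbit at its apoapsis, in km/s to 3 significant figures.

v = 5.98 km/s

Semi-major axis of the transfer orbit: a_t = (92800 + 7.660×10^5)/2 = 4.294×10^5 km.
At apoapsis, r = 7.660×10^5 km.
Vis-viva: v = √[μ(2/r − 1/a_t)] = √[1.267×10^8 × (2/7.660×10^5 − 1/4.294×10^5)] = 5.979 km/s.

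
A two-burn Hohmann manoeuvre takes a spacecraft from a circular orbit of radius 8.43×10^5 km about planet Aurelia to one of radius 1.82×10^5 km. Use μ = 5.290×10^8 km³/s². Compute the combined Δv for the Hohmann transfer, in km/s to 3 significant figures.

Δv = 25.4 km/s

The Hohmann ellipse has a_t = (r₁ + r₂)/2 = 5.125×10^5 km.
Circular speed at r₁: v₁ = √(μ/r₁) = √(5.290×10^8/8.430×10^5) = 25.05 km/s.
Transfer-orbit speed at r₁ (vis-viva equation): v_a = √[μ(2/r₁ − 1/a_t)] = 14.93 km/s.
First burn Δv₁ = |v_a − v₁| = 10.12 km/s.
At r₂, v₂ = √(μ/r₂) = 53.91 km/s.
Transfer-orbit speed at r₂: v_p = √[μ(2/r₂ − 1/a_t)] = 69.14 km/s.
Second burn Δv₂ = |v₂ − v_p| = 15.23 km/s.
Δv = Δv₁ + Δv₂ = 10.12 + 15.23 = 25.35 km/s.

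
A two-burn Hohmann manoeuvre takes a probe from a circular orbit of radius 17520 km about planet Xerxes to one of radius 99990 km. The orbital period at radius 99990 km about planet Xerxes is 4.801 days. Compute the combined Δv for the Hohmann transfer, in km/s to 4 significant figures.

Δv = 1.789 km/s

From Kepler's third law T² = 4π²r³/μ at r = 99990 km, T = 4.801 days = 4.801 × 86400 s = 4.148064×10^5 s: μ = 4π²r³/T² = 2.29371×10^5 km³/s².
The Hohmann ellipse has a_t = (r₁ + r₂)/2 = 58755 km.
At r₁ the circular-orbit speed is v₁ = √(μ/r₁) = 3.6183 km/s.
Transfer-orbit speed at r₁ (vis-viva equation): v_p = √[μ(2/r₁ − 1/a_t)] = 4.7202 km/s.
First burn Δv₁ = |v_p − v₁| = 1.1019 km/s.
At r₂, v₂ = √(μ/r₂) = 1.51458 km/s.
Transfer-orbit speed at r₂: v_a = √[μ(2/r₂ − 1/a_t)] = 0.827057 km/s.
Second burn Δv₂ = |v₂ − v_a| = 0.68752 km/s.
Δv = Δv₁ + Δv₂ = 1.1019 + 0.68752 = 1.789 km/s.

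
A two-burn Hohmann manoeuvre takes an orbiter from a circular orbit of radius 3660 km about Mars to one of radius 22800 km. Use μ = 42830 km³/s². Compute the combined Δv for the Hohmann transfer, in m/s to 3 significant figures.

The Hohmann ellipse has a_t = (r₁ + r₂)/2 = 13230 km.
Circular speed at r₁: v₁ = √(μ/r₁) = √(42830/3660) = 3.421 km/s.
Transfer-orbit speed at r₁ (v² = μ(2/r − 1/a)): v_p = √[μ(2/r₁ − 1/a_t)] = 4.491 km/s.
First burn Δv₁ = |v_p − v₁| = 1.070 km/s.
At r₂, v₂ = √(μ/r₂) = 1.3706 km/s.
Transfer-orbit speed at r₂: v_a = √[μ(2/r₂ − 1/a_t)] = 0.72089 km/s.
Second burn Δv₂ = |v₂ − v_a| = 0.6497 km/s.
Total Δv = Δv₁ + Δv₂ = 1.720 km/s.

Δv = 1720 m/s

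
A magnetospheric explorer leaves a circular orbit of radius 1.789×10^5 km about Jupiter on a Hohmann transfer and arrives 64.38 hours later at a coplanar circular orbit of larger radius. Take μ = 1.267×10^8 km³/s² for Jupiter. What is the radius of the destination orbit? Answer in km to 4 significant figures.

r₂ = 1.588×10^6 km

Transfer time t = 64.38 hours = 2.31768×10^5 s, and t = π√(a_t³/μ).
So a_t = (μ t²/π²)^(1/3) = (1.267×10^8 × (2.31768×10^5)² / π²)^(1/3) = 8.8348×10^5 km.
Since a_t = (r₁ + r₂)/2, r₂ = 2a_t − r₁ = 2×8.8348×10^5 − 1.789×10^5 = 1.58806×10^6 km.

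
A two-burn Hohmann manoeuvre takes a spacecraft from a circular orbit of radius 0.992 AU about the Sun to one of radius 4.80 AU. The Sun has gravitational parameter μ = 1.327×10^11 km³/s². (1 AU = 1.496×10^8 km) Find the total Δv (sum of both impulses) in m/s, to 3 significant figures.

In km: r₁ = 0.992 × 1.496×10^8 = 1.484032×10^8 km; r₂ = 4.80 × 1.496×10^8 = 7.1808×10^8 km.
Transfer-ellipse semi-major axis a_t = (r₁ + r₂)/2 = (1.484032×10^8 + 7.1808×10^8)/2 = 4.332416×10^8 km.
Circular speed at r₁: v₁ = √(μ/r₁) = √(1.327×10^11/1.484032×10^8) = 29.903 km/s.
On the transfer ellipse at r₁, vis-viva gives v_p = √[μ(2/r₁ − 1/a_t)] = 38.498 km/s.
First burn Δv₁ = |v_p − v₁| = 8.595 km/s.
At r₂, v₂ = √(μ/r₂) = 13.594 km/s.
Transfer-orbit speed at r₂: v_a = √[μ(2/r₂ − 1/a_t)] = 7.9562 km/s.
Second burn Δv₂ = |v₂ − v_a| = 5.638 km/s.
Δv = Δv₁ + Δv₂ = 8.595 + 5.638 = 14.23 km/s.

Δv = 14200 m/s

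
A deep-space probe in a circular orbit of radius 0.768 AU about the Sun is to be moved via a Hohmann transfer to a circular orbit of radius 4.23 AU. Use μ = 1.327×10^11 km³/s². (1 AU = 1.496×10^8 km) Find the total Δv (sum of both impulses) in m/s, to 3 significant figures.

Δv = 16700 m/s

In km: r₁ = 0.768 × 1.496×10^8 = 1.148928×10^8 km; r₂ = 4.23 × 1.496×10^8 = 6.32808×10^8 km.
Semi-major axis of the transfer orbit: a_t = (1.148928×10^8 + 6.32808×10^8)/2 = 3.738504×10^8 km.
Circular speed at r₁: v₁ = √(μ/r₁) = √(1.327×10^11/1.148928×10^8) = 33.99 km/s.
On the transfer ellipse at r₁, v² = μ(2/r − 1/a) gives v_p = √[μ(2/r₁ − 1/a_t)] = 44.22 km/s.
First burn Δv₁ = |v_p − v₁| = 10.23 km/s.
At r₂, v₂ = √(μ/r₂) = 14.481 km/s.
Transfer-orbit speed at r₂: v_a = √[μ(2/r₂ − 1/a_t)] = 8.0278 km/s.
Second burn Δv₂ = |v₂ − v_a| = 6.453 km/s.
Δv = Δv₁ + Δv₂ = 10.23 + 6.453 = 16.68 km/s.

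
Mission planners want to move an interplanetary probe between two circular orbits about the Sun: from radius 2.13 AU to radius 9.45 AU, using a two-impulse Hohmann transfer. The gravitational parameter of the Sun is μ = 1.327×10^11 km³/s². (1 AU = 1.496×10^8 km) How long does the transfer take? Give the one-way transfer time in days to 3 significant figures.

In km: r₁ = 2.13 × 1.496×10^8 = 3.18648×10^8 km; r₂ = 9.45 × 1.496×10^8 = 1.41372×10^9 km.
Transfer-ellipse semi-major axis a_t = (r₁ + r₂)/2 = (3.18648×10^8 + 1.41372×10^9)/2 = 8.66184×10^8 km.
By Kepler's third law the transfer-orbit period is T = 2π√(a_t³/μ), so t = T/2 = 2.1985×10^8 s.
Converting: 2.1985×10^8 s ÷ 86400 s/day = 2540 days.

t = 2540 days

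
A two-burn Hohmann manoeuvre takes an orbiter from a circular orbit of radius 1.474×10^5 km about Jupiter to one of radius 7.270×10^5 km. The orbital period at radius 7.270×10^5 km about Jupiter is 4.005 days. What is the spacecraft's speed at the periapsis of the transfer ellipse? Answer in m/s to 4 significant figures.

v = 37800 m/s

From Kepler's third law T² = 4π²r³/μ at r = 7.270×10^5 km, T = 4.005 days = 4.005 × 86400 s = 3.46032×10^5 s: μ = 4π²r³/T² = 1.26687×10^8 km³/s².
The Hohmann ellipse has a_t = (r₁ + r₂)/2 = 4.372×10^5 km.
The periapsis of the transfer ellipse is at r = 1.474×10^5 km.
From the vis-viva equation, v = √[μ(2/r − 1/a_t)] = 37.80 km/s.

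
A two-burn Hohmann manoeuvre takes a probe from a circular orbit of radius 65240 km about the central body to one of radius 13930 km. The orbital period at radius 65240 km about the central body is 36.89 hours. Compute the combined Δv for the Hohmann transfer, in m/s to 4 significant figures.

From Kepler's third law T² = 4π²r³/μ at r = 65240 km, T = 36.89 hours = 36.89 × 3600 s = 1.32804×10^5 s: μ = 4π²r³/T² = 6.21555×10^5 km³/s².
The Hohmann ellipse has a_t = (r₁ + r₂)/2 = 39585 km.
Circular speed at r₁: v₁ = √(μ/r₁) = √(6.21555×10^5/65240) = 3.0866 km/s.
Transfer-orbit speed at r₁ (v² = μ(2/r − 1/a)): v_a = √[μ(2/r₁ − 1/a_t)] = 1.8310 km/s.
First burn Δv₁ = |v_a − v₁| = 1.2556 km/s.
At r₂, v₂ = √(μ/r₂) = 6.6798 km/s.
Transfer-orbit speed at r₂: v_p = √[μ(2/r₂ − 1/a_t)] = 8.5754 km/s.
Second burn Δv₂ = |v₂ − v_p| = 1.8956 km/s.
Δv = Δv₁ + Δv₂ = 1.2556 + 1.8956 = 3.151 km/s.

Δv = 3151 m/s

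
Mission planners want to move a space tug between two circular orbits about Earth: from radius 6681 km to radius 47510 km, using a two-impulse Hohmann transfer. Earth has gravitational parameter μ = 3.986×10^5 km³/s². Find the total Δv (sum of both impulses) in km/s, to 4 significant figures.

Δv = 3.962 km/s

Semi-major axis of the transfer orbit: a_t = (6681 + 47510)/2 = 27095.5 km.
At r₁ the circular-orbit speed is v₁ = √(μ/r₁) = 7.7241 km/s.
Transfer-orbit speed at r₁ (vis-viva): v_p = √[μ(2/r₁ − 1/a_t)] = 10.228 km/s.
First burn Δv₁ = |v_p − v₁| = 2.504 km/s.
At r₂, v₂ = √(μ/r₂) = 2.8965 km/s.
Transfer-orbit speed at r₂: v_a = √[μ(2/r₂ − 1/a_t)] = 1.4383 km/s.
Second burn Δv₂ = |v₂ − v_a| = 1.458 km/s.
Δv = Δv₁ + Δv₂ = 2.504 + 1.458 = 3.962 km/s.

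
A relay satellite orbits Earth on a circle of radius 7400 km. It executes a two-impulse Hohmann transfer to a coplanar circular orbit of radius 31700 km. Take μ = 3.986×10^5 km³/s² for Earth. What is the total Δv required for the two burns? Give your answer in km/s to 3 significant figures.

Δv = 3.37 km/s

Semi-major axis of the transfer orbit: a_t = (7400 + 31700)/2 = 19550 km.
At r₁ the circular-orbit speed is v₁ = √(μ/r₁) = 7.33927 km/s.
On the transfer ellipse at r₁, vis-viva gives v_p = √[μ(2/r₁ − 1/a_t)] = 9.34564 km/s.
First burn Δv₁ = |v_p − v₁| = 2.0064 km/s.
Circular speed at r₂: v₂ = √(μ/r₂) = 3.5460 km/s.
Transfer-orbit speed at r₂: v_a = √[μ(2/r₂ − 1/a_t)] = 2.1816 km/s.
Second burn Δv₂ = |v₂ − v_a| = 1.3644 km/s.
Total Δv = Δv₁ + Δv₂ = 3.371 km/s.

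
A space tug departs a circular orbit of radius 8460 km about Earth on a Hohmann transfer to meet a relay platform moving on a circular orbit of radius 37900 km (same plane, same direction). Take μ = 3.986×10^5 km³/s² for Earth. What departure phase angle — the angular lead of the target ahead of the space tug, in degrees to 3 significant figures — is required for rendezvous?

φ = 93.9°

Transfer-ellipse semi-major axis a_t = (r₁ + r₂)/2 = (8460 + 37900)/2 = 23180 km.
Transfer time t = π√(a_t³/μ) = 17561 s.
The target's mean motion on its circular orbit is ω₂ = √(μ/r₂³) = 8.5568×10^-5 rad/s.
Angle swept by the target during transfer: ω₂·t = 1.5027 rad = 86.10°.
Arrival is 180° from departure on the ellipse, so φ = 180° − 86.10° = 93.9°.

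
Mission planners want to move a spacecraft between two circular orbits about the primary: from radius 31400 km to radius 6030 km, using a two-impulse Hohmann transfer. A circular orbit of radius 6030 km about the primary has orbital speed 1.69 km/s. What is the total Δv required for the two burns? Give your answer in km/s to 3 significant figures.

Δv = 0.819 km/s

From the circular-orbit relation v² = μ/r at r = 6030 km: μ = v²r = (1.69)² × 6030 = 17222.3 km³/s².
Transfer-ellipse semi-major axis a_t = (r₁ + r₂)/2 = (31400 + 6030)/2 = 18715 km.
Circular speed at r₁: v₁ = √(μ/r₁) = √(17222.3/31400) = 0.7406 km/s.
On the transfer ellipse at r₁, v² = μ(2/r − 1/a) gives v_a = √[μ(2/r₁ − 1/a_t)] = 0.4204 km/s.
First burn Δv₁ = |v_a − v₁| = 0.3202 km/s.
Circular speed at r₂: v₂ = √(μ/r₂) = 1.6900 km/s.
Transfer-orbit speed at r₂: v_p = √[μ(2/r₂ − 1/a_t)] = 2.1891 km/s.
Second burn Δv₂ = |v₂ − v_p| = 0.4991 km/s.
Δv = Δv₁ + Δv₂ = 0.3202 + 0.4991 = 0.8193 km/s.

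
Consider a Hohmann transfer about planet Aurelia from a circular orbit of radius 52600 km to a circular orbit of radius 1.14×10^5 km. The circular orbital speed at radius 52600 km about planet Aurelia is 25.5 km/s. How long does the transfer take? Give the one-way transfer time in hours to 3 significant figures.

t = 3.59 hours

From the circular-orbit relation v² = μ/r at r = 52600 km: μ = v²r = (25.5)² × 52600 = 3.42032×10^7 km³/s².
Transfer-ellipse semi-major axis a_t = (r₁ + r₂)/2 = (52600 + 1.140×10^5)/2 = 83300 km.
Half the transfer-orbit period gives t = π√(a_t³/μ) = 12910 s.
Converting: 12910 s ÷ 3600 s/hour = 3.59 hours.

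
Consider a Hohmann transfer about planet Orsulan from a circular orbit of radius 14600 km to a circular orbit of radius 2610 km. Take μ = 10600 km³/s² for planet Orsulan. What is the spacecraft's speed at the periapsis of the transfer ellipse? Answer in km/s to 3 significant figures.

v = 2.63 km/s

The Hohmann ellipse has a_t = (r₁ + r₂)/2 = 8605 km.
At periapsis, r = 2610 km.
From the vis-viva equation, v = √[μ(2/r − 1/a_t)] = 2.625 km/s.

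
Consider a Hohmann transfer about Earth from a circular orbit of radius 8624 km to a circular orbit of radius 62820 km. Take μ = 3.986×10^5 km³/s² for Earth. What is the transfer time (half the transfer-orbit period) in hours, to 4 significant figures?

t = 9.332 hours

Semi-major axis of the transfer orbit: a_t = (8624 + 62820)/2 = 35722 km.
By Kepler's third law the transfer-orbit period is T = 2π√(a_t³/μ), so t = T/2 = 33596 s.
Converting: 33596 s ÷ 3600 s/hour = 9.332 hours.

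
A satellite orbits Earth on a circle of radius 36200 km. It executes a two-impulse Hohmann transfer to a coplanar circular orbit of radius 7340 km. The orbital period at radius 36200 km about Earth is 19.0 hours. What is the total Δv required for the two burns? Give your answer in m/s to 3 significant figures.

Δv = 3530 m/s

From Kepler's third law T² = 4π²r³/μ at r = 36200 km, T = 19.0 hours = 19.0 × 3600 s = 68400 s: μ = 4π²r³/T² = 4.00289×10^5 km³/s².
Semi-major axis of the transfer orbit: a_t = (36200 + 7340)/2 = 21770 km.
At r₁ the circular-orbit speed is v₁ = √(μ/r₁) = 3.325 km/s.
Transfer-orbit speed at r₁ (vis-viva): v_a = √[μ(2/r₁ − 1/a_t)] = 1.931 km/s.
First burn Δv₁ = |v_a − v₁| = 1.394 km/s.
At r₂, v₂ = √(μ/r₂) = 7.385 km/s.
Transfer-orbit speed at r₂: v_p = √[μ(2/r₂ − 1/a_t)] = 9.523 km/s.
Second burn Δv₂ = |v₂ − v_p| = 2.138 km/s.
Δv = Δv₁ + Δv₂ = 1.394 + 2.138 = 3.532 km/s.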